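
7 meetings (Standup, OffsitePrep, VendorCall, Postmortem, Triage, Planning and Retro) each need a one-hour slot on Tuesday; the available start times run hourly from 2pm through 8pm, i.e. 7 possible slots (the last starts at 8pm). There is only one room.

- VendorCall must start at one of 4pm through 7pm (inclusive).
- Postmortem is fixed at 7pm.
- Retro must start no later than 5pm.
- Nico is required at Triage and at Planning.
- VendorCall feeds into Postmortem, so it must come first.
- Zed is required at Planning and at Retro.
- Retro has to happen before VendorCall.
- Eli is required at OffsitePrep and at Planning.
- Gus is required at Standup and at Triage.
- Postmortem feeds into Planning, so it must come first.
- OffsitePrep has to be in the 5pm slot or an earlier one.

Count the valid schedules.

44

Splitting on Standup: it can be 2pm (9), 3pm (9), 4pm (8), 5pm (8), 6pm (10). Listing each branch's schedules as (OffsitePrep, VendorCall, Postmortem, Triage, Planning, Retro):
Standup=2pm: (3pm,5pm,7pm,6pm,8pm,4pm) (3pm,6pm,7pm,4pm,8pm,5pm) (3pm,6pm,7pm,5pm,8pm,4pm) (4pm,5pm,7pm,6pm,8pm,3pm) (4pm,6pm,7pm,3pm,8pm,5pm) (4pm,6pm,7pm,5pm,8pm,3pm) (5pm,4pm,7pm,6pm,8pm,3pm) (5pm,6pm,7pm,3pm,8pm,4pm) (5pm,6pm,7pm,4pm,8pm,3pm) — 9.
Standup=3pm: (2pm,5pm,7pm,6pm,8pm,4pm) (2pm,6pm,7pm,4pm,8pm,5pm) (2pm,6pm,7pm,5pm,8pm,4pm) (4pm,5pm,7pm,6pm,8pm,2pm) (4pm,6pm,7pm,2pm,8pm,5pm) (4pm,6pm,7pm,5pm,8pm,2pm) (5pm,4pm,7pm,6pm,8pm,2pm) (5pm,6pm,7pm,2pm,8pm,4pm) (5pm,6pm,7pm,4pm,8pm,2pm) — 9.
Standup=4pm: (2pm,5pm,7pm,6pm,8pm,3pm) (2pm,6pm,7pm,3pm,8pm,5pm) (2pm,6pm,7pm,5pm,8pm,3pm) (3pm,5pm,7pm,6pm,8pm,2pm) (3pm,6pm,7pm,2pm,8pm,5pm) (3pm,6pm,7pm,5pm,8pm,2pm) (5pm,6pm,7pm,2pm,8pm,3pm) (5pm,6pm,7pm,3pm,8pm,2pm) — 8.
Standup=5pm: (2pm,4pm,7pm,6pm,8pm,3pm) (2pm,6pm,7pm,3pm,8pm,4pm) (2pm,6pm,7pm,4pm,8pm,3pm) (3pm,4pm,7pm,6pm,8pm,2pm) (3pm,6pm,7pm,2pm,8pm,4pm) (3pm,6pm,7pm,4pm,8pm,2pm) (4pm,6pm,7pm,2pm,8pm,3pm) (4pm,6pm,7pm,3pm,8pm,2pm) — 8.
Standup=6pm: (2pm,4pm,7pm,5pm,8pm,3pm) (2pm,5pm,7pm,3pm,8pm,4pm) (2pm,5pm,7pm,4pm,8pm,3pm) (3pm,4pm,7pm,5pm,8pm,2pm) (3pm,5pm,7pm,2pm,8pm,4pm) (3pm,5pm,7pm,4pm,8pm,2pm) (4pm,5pm,7pm,2pm,8pm,3pm) (4pm,5pm,7pm,3pm,8pm,2pm) (5pm,4pm,7pm,2pm,8pm,3pm) (5pm,4pm,7pm,3pm,8pm,2pm) — 10.
Summing: 9 + 9 + 8 + 8 + 10 = 44.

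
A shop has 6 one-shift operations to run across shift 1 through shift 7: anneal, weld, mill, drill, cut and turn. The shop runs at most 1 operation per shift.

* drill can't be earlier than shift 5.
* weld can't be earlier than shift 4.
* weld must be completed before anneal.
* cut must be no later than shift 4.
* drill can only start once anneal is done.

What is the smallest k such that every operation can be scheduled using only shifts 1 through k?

6

The precedence chain requires at least 3 distinct shifts.
With at most 1 per shift and 6 operations, at least 6 shifts are needed.
Propagating the time windows through the other constraints, drill can't land before shift 6, so the schedule must run through at least shift 6.
6 works (last occupied shift: shift 6): for example mill=shift 2; turn=shift 3; cut=shift 1; anneal=shift 5; weld=shift 4; drill=shift 6.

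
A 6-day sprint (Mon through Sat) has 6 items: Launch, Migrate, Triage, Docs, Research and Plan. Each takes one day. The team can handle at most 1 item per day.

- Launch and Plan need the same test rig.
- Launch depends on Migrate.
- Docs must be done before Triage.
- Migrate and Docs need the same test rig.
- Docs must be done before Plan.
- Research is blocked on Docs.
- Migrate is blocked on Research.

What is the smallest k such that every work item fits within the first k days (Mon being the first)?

6

The precedence chain requires at least 4 distinct days.
With at most 1 per day and 6 work items, at least 6 days are needed.
6 works (last occupied day: Sat): for example Research -> Tue; Triage -> Fri; Launch -> Thu; Plan -> Sat; Docs -> Mon; Migrate -> Wed.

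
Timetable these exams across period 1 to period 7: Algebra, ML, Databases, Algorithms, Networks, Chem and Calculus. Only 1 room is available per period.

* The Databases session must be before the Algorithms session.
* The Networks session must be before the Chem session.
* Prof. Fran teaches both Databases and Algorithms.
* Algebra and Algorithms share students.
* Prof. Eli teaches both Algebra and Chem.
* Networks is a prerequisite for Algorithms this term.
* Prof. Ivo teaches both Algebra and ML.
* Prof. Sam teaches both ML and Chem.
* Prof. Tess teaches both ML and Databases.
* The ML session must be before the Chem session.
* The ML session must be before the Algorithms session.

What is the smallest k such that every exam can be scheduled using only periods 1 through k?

7 periods

The precedence chain requires at least 2 distinct periods.
With at most 1 per period and 7 exams, at least 7 periods are needed.
7 works (last occupied period: period 7): for example Algebra=period 6, ML=period 1, Networks=period 2, Calculus=period 7, Algorithms=period 4, Chem=period 5, Databases=period 3.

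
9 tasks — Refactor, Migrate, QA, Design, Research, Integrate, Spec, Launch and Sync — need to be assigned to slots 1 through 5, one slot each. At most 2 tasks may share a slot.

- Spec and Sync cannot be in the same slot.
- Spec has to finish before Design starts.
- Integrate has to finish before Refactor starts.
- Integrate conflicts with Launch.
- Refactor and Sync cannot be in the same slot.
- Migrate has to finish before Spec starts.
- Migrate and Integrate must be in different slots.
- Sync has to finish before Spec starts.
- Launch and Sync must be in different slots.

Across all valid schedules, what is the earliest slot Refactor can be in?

Precedence pushes Refactor to at least 2.
Refactor at 2 is achievable: Spec in 3, Refactor in 2, Sync in 1, Research in 4, Integrate in 1, QA in 3, Migrate in 2, Launch in 5, Design in 4.

2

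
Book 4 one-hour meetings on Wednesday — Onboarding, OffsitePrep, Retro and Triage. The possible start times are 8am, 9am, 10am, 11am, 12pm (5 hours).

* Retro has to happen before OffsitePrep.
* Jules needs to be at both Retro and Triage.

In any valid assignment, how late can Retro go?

11am

Downstream work caps Retro at 11am.
Retro at 11am is achievable: Retro -> 11am, Onboarding -> 8am, Triage -> 8am, OffsitePrep -> 12pm.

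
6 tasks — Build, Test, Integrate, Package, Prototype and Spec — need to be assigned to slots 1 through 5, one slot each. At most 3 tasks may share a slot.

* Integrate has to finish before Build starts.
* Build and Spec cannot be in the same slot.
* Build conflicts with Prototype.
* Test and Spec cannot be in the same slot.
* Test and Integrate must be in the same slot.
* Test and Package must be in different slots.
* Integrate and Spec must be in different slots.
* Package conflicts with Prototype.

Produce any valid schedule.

Spec in 3, Test in 1, Prototype in 1, Integrate in 1, Package in 2, Build in 2

Checking: Integrate(1) before Build(2); Build(2) != Prototype(1); Build(2) != Spec(3); Integrate(1) != Spec(3); Test(1) != Spec(3); Test(1) != Package(2); Package(2) != Prototype(1); Test = Integrate = 1; max 3 per slot (cap 3).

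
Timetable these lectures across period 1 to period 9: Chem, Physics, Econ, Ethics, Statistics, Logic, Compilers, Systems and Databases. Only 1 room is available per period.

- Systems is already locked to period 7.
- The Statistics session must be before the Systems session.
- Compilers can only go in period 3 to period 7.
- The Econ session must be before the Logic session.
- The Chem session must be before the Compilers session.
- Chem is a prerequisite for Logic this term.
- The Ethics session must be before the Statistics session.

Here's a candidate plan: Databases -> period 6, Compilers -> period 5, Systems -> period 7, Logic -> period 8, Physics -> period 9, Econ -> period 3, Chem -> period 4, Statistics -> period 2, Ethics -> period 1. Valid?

Chem is a prerequisite for Logic this term — holds.
The Econ session must be before the Logic session — holds.
Only 1 room is available per period — holds.
The Ethics session must be before the Statistics session — holds.
Compilers can only go in period 3 to period 7 — holds.
Systems is already locked to period 7 — holds.
The Chem session must be before the Compilers session — holds.
The Statistics session must be before the Systems session — holds.

Valid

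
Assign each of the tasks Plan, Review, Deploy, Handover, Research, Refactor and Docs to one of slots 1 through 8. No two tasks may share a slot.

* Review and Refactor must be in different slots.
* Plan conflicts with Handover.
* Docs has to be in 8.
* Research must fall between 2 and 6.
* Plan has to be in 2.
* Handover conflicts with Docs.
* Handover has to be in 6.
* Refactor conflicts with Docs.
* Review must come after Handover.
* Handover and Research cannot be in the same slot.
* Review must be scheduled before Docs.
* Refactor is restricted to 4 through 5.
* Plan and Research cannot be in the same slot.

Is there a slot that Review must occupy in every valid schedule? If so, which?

7

Handover is fixed at 6 and must come before Review, so Review is at least 7.
Docs is fixed at 8 and must come after Review, so Review is at most 7.
So Review must be 7.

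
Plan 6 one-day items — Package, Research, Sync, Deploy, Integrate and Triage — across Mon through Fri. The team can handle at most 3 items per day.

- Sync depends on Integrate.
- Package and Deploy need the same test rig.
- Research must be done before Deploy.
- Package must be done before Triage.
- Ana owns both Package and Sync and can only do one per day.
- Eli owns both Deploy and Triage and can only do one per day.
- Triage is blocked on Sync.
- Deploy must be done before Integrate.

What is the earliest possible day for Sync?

Precedence pushes Sync to at least Thu; downstream work caps Sync at Thu.
Sync at Thu is achievable: Package in Mon; Research in Mon; Deploy in Tue; Sync in Thu; Integrate in Wed; Triage in Fri.

Thu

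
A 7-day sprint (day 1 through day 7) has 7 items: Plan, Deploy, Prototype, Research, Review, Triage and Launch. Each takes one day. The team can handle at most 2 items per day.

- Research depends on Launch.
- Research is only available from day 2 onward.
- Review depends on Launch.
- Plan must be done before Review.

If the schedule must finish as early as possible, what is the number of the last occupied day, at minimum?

4

The precedence chain requires at least 2 distinct days.
With at most 2 per day and 7 tasks, at least 4 days are needed.
4 works (last occupied day: day 4): for example Plan=day 1; Triage=day 4; Research=day 2; Launch=day 1; Deploy=day 3; Prototype=day 3; Review=day 2.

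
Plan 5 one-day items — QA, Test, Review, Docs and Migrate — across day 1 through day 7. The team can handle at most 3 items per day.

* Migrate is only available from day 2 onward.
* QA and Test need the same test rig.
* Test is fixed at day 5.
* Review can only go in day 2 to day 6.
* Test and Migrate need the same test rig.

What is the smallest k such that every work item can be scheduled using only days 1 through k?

With at most 3 per day and 5 work items, at least 2 days are needed.
Test can't be placed before day 5, so the schedule must run through at least day 5.
5 works (last occupied day: day 5): for example Docs=day 1; QA=day 1; Migrate=day 2; Review=day 2; Test=day 5.

5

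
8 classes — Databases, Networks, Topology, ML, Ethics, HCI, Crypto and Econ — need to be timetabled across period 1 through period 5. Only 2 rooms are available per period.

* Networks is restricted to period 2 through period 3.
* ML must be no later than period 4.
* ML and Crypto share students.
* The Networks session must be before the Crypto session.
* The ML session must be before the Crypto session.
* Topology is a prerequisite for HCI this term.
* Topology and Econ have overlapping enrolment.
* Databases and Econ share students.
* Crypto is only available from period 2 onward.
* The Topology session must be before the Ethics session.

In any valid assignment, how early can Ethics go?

Precedence pushes Ethics to at least period 2.
Ethics at period 2 is achievable: Databases -> period 4, HCI -> period 3, Crypto -> period 3, Networks -> period 2, Ethics -> period 2, Econ -> period 5, Topology -> period 1, ML -> period 1.

period 2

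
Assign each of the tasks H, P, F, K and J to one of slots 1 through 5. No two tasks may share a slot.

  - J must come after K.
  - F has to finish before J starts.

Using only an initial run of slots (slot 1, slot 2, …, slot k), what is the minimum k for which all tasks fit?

The precedence chain requires at least 2 distinct slots.
With at most 1 per slot and 5 tasks, at least 5 slots are needed.
5 works (last occupied slot: 5): for example P=5, F=1, K=2, H=4, J=3.

5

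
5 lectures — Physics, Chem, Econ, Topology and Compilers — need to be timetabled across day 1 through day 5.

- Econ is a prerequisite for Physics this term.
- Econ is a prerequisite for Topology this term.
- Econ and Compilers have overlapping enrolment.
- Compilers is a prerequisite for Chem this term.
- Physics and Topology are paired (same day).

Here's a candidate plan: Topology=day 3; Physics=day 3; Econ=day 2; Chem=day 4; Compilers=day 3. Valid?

Compilers is a prerequisite for Chem this term — holds.
Physics and Topology are paired (same day) — holds.
Econ is a prerequisite for Physics this term — holds.
Econ is a prerequisite for Topology this term — holds.
Econ and Compilers have overlapping enrolment — holds.

Yes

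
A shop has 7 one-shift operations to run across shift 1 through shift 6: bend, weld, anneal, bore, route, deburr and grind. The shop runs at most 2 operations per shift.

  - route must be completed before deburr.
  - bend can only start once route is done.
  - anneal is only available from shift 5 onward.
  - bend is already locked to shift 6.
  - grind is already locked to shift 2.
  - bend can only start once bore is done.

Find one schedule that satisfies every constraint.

bend in shift 6, bore in shift 1, deburr in shift 2, anneal in shift 5, weld in shift 3, grind in shift 2, route in shift 1

Checking: bore(shift 1) before bend(shift 6); route(shift 1) before deburr(shift 2); route(shift 1) before bend(shift 6); anneal=shift 5 in [shift 5,shift 6]; grind=shift 2 in [shift 2,shift 2]; bend=shift 6 in [shift 6,shift 6]; max 2 per shift (cap 2).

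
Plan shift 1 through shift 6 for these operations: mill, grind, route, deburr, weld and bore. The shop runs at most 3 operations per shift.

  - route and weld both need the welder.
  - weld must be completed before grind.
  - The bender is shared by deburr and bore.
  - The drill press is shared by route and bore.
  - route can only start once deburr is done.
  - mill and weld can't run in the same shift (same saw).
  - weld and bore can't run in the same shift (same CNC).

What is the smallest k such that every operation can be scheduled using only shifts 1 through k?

3 shifts

The precedence chain requires at least 2 distinct shifts.
With at most 3 per shift and 6 operations, at least 2 shifts are needed.
Could 2 shifts be enough, i.e. nothing placed later than shift 2? No: grind must come after weld (at shift 1 or later) → {shift 2}; weld must come before grind (at shift 2 or earlier) → {shift 1}; route must come after deburr (at shift 1 or later) → {shift 2}; bore can't share with weld (shift 1) → {shift 2}; bore can't share with route (shift 2) → nothing is left.
So 2 shifts is not enough.
3 works (last occupied shift: shift 3): for example weld=shift 1, mill=shift 2, route=shift 2, bore=shift 3, deburr=shift 1, grind=shift 2.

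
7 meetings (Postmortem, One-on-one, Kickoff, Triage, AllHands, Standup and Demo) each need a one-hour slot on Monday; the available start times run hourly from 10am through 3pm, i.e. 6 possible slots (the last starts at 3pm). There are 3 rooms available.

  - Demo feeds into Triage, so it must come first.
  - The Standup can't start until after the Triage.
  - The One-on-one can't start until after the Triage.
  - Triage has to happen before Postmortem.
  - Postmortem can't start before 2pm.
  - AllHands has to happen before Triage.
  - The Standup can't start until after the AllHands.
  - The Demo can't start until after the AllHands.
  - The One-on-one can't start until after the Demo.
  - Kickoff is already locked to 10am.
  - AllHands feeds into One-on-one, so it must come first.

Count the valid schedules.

Splitting on Postmortem: it can be 2pm (21), 3pm (27). Listing each branch's schedules as (One-on-one, Kickoff, Triage, AllHands, Standup, Demo):
Postmortem=2pm: (1pm,10am,12pm,10am,1pm,11am) (1pm,10am,12pm,10am,2pm,11am) (1pm,10am,12pm,10am,3pm,11am) (2pm,10am,12pm,10am,1pm,11am) (2pm,10am,12pm,10am,2pm,11am) (2pm,10am,12pm,10am,3pm,11am) (2pm,10am,1pm,10am,2pm,11am) (2pm,10am,1pm,10am,2pm,12pm) (2pm,10am,1pm,10am,3pm,11am) (2pm,10am,1pm,10am,3pm,12pm) (2pm,10am,1pm,11am,2pm,12pm) (2pm,10am,1pm,11am,3pm,12pm) (3pm,10am,12pm,10am,1pm,11am) (3pm,10am,12pm,10am,2pm,11am) (3pm,10am,12pm,10am,3pm,11am) (3pm,10am,1pm,10am,2pm,11am) (3pm,10am,1pm,10am,2pm,12pm) (3pm,10am,1pm,10am,3pm,11am) (3pm,10am,1pm,10am,3pm,12pm) (3pm,10am,1pm,11am,2pm,12pm) (3pm,10am,1pm,11am,3pm,12pm) — 21.
Postmortem=3pm: (1pm,10am,12pm,10am,1pm,11am) (1pm,10am,12pm,10am,2pm,11am) (1pm,10am,12pm,10am,3pm,11am) (2pm,10am,12pm,10am,1pm,11am) (2pm,10am,12pm,10am,2pm,11am) (2pm,10am,12pm,10am,3pm,11am) (2pm,10am,1pm,10am,2pm,11am) (2pm,10am,1pm,10am,2pm,12pm) (2pm,10am,1pm,10am,3pm,11am) (2pm,10am,1pm,10am,3pm,12pm) (2pm,10am,1pm,11am,2pm,12pm) (2pm,10am,1pm,11am,3pm,12pm) (3pm,10am,12pm,10am,1pm,11am) (3pm,10am,12pm,10am,2pm,11am) (3pm,10am,12pm,10am,3pm,11am) (3pm,10am,1pm,10am,2pm,11am) (3pm,10am,1pm,10am,2pm,12pm) (3pm,10am,1pm,10am,3pm,11am) (3pm,10am,1pm,10am,3pm,12pm) (3pm,10am,1pm,11am,2pm,12pm) (3pm,10am,1pm,11am,3pm,12pm) (3pm,10am,2pm,10am,3pm,11am) (3pm,10am,2pm,10am,3pm,12pm) (3pm,10am,2pm,10am,3pm,1pm) (3pm,10am,2pm,11am,3pm,12pm) (3pm,10am,2pm,11am,3pm,1pm) (3pm,10am,2pm,12pm,3pm,1pm) — 27.
Summing: 21 + 27 = 48.

48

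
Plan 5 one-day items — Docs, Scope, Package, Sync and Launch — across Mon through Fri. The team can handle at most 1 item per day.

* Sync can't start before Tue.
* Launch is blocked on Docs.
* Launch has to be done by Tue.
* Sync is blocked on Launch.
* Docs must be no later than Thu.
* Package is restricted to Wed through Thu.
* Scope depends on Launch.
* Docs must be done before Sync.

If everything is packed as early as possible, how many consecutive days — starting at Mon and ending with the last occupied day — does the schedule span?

The precedence chain requires at least 3 distinct days.
With at most 1 per day and 5 work items, at least 5 days are needed.
5 works (last occupied day: Fri): for example Docs=Mon, Package=Wed, Sync=Thu, Launch=Tue, Scope=Fri.

5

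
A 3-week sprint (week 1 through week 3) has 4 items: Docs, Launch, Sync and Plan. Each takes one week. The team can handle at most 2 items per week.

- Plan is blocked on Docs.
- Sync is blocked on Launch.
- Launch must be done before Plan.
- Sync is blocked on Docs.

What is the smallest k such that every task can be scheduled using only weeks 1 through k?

The precedence chain requires at least 2 distinct weeks.
With at most 2 per week and 4 tasks, at least 2 weeks are needed.
2 works (last occupied week: week 2): for example Sync -> week 2; Docs -> week 1; Launch -> week 1; Plan -> week 2.

2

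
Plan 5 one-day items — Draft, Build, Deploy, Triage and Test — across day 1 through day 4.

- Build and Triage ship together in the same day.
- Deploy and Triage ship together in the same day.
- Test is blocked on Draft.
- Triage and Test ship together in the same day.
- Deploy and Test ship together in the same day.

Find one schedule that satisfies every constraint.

Build -> day 2, Deploy -> day 2, Triage -> day 2, Test -> day 2, Draft -> day 1

Checking: Draft(day 1) before Test(day 2); Triage = Test = day 2; Deploy = Test = day 2; Build = Triage = day 2; Deploy = Triage = day 2.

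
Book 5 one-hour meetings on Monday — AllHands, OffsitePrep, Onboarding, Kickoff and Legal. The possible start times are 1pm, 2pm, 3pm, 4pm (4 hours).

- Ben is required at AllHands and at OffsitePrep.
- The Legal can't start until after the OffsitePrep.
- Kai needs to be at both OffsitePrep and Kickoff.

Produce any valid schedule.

OffsitePrep=1pm, AllHands=2pm, Onboarding=1pm, Legal=2pm, Kickoff=2pm

Checking: OffsitePrep(1pm) before Legal(2pm); AllHands(2pm) != OffsitePrep(1pm); OffsitePrep(1pm) != Kickoff(2pm).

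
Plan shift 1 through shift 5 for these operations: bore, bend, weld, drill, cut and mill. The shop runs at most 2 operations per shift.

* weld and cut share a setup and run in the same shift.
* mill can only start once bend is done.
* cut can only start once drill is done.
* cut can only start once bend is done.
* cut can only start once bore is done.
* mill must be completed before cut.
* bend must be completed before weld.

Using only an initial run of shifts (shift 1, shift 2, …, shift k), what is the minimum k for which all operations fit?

3 shifts

The precedence chain requires at least 3 distinct shifts.
With at most 2 per shift and 6 operations, at least 3 shifts are needed.
3 works (last occupied shift: shift 3): for example bend in shift 1, drill in shift 2, bore in shift 1, cut in shift 3, mill in shift 2, weld in shift 3.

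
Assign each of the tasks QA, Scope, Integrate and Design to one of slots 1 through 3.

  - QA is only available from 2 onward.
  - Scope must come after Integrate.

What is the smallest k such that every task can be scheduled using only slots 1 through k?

The precedence chain requires at least 2 distinct slots.
2 works (last occupied slot: 2): for example Integrate in 1; Scope in 2; QA in 2; Design in 1.

2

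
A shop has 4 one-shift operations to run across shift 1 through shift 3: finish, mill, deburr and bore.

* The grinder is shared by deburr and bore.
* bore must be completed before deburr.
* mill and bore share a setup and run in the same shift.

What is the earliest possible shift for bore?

Downstream work caps bore at shift 2.
bore at shift 1 is achievable: mill in shift 1, deburr in shift 2, finish in shift 1, bore in shift 1.

shift 1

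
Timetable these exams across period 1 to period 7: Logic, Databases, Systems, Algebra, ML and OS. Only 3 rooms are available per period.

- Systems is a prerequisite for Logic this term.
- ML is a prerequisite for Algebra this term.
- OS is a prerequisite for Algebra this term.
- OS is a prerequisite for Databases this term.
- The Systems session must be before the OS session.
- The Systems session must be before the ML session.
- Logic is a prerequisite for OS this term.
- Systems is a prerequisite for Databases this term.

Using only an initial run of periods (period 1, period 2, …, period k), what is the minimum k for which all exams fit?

The precedence chain requires at least 4 distinct periods.
With at most 3 per period and 6 exams, at least 2 periods are needed.
4 works (last occupied period: period 4): for example OS -> period 3, Systems -> period 1, Databases -> period 4, Logic -> period 2, ML -> period 2, Algebra -> period 4.

4 periods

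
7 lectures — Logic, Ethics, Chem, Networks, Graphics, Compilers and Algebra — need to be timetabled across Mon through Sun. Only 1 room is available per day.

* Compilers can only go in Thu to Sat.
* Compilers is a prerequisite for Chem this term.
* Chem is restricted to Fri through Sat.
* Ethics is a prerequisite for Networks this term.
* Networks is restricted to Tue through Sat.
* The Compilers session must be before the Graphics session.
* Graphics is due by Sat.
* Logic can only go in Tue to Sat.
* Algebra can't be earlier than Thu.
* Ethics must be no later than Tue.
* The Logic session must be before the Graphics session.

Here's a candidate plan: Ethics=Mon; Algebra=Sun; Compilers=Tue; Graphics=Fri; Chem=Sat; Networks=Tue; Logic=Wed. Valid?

The Logic session must be before the Graphics session — holds.
Logic can only go in Tue to Sat — holds.
Chem is restricted to Fri through Sat — holds.
Algebra can't be earlier than Thu — holds.
Compilers can only go in Thu to Sat — violated.
Ethics must be no later than Tue — holds.
Only 1 room is available per day — violated.
Graphics is due by Sat — holds.
Compilers is a prerequisite for Chem this term — holds.
Networks is restricted to Tue through Sat — holds.
Ethics is a prerequisite for Networks this term — holds.
The Compilers session must be before the Graphics session — holds.

Invalid. Compilers can only go in Thu to Sat.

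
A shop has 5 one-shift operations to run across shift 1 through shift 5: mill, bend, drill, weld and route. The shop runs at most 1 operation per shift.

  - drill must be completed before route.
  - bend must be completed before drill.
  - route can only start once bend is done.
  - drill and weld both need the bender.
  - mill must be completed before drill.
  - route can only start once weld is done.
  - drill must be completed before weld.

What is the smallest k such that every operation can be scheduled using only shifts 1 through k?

5

The precedence chain requires at least 4 distinct shifts.
With at most 1 per shift and 5 operations, at least 5 shifts are needed.
5 works (last occupied shift: shift 5): for example weld=shift 4; mill=shift 2; bend=shift 1; drill=shift 3; route=shift 5.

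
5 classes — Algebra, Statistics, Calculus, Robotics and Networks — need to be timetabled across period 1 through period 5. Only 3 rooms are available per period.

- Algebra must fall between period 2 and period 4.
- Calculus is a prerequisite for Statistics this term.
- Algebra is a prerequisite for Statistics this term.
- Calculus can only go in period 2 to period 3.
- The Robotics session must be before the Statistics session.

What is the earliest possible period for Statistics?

Precedence pushes Statistics to at least period 3.
Statistics at period 3 is achievable: Robotics=period 1, Statistics=period 3, Algebra=period 2, Networks=period 1, Calculus=period 2.

period 3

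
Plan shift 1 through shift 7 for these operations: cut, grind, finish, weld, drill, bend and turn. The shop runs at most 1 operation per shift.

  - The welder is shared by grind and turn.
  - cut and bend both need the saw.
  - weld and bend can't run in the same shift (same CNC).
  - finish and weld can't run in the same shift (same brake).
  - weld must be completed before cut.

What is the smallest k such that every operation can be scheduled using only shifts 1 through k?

The precedence chain requires at least 2 distinct shifts.
With at most 1 per shift and 7 operations, at least 7 shifts are needed.
7 works (last occupied shift: shift 7): for example grind in shift 3; bend in shift 6; finish in shift 4; weld in shift 1; cut in shift 2; drill in shift 5; turn in shift 7.

7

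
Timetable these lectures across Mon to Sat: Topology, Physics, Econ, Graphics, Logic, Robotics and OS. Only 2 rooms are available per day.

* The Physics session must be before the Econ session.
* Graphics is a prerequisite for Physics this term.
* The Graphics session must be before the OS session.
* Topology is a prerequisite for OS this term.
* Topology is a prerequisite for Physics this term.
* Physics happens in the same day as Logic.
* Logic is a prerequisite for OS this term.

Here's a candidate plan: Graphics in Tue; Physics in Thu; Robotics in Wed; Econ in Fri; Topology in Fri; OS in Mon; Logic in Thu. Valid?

Physics happens in the same day as Logic — holds.
The Graphics session must be before the OS session — violated.
Graphics is a prerequisite for Physics this term — holds.
Logic is a prerequisite for OS this term — violated.
Topology is a prerequisite for Physics this term — violated.
Only 2 rooms are available per day — holds.
Topology is a prerequisite for OS this term — violated.
The Physics session must be before the Econ session — holds.

Invalid. Topology is a prerequisite for OS this term.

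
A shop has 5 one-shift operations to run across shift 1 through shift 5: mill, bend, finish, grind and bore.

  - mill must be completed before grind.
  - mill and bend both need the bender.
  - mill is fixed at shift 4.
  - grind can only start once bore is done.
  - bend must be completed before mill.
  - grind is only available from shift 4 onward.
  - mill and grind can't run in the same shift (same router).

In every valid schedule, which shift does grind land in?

shift 5

grind's window is shift 4–shift 5.
mill is fixed at shift 4, and grind can't share a shift with mill.
So grind must be shift 5.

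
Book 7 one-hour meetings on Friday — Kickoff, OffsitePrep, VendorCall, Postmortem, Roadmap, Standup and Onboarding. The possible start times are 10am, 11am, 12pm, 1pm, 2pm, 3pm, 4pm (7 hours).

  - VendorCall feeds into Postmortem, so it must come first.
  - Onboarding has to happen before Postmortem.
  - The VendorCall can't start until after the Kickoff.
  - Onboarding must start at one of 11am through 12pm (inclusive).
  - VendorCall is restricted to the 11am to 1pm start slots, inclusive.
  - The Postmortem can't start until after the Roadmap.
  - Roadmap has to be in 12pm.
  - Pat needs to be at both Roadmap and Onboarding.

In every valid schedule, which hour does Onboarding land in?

Onboarding's window is 11am–12pm.
Roadmap is fixed at 12pm, and Onboarding can't share a hour with Roadmap.
So Onboarding must be 11am.

11am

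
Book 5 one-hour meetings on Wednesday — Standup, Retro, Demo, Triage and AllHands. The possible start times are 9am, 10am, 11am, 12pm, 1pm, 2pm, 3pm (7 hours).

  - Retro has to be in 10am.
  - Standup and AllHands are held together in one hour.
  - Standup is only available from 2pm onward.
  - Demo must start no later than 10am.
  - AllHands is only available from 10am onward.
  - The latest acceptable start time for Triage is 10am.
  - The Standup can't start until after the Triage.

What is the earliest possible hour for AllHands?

2pm

AllHands is available from 10am; AllHands must be in the same hour as Standup, which can't be before 2pm, so AllHands is at least 2pm.
AllHands at 2pm is achievable: AllHands -> 2pm; Demo -> 9am; Triage -> 9am; Standup -> 2pm; Retro -> 10am.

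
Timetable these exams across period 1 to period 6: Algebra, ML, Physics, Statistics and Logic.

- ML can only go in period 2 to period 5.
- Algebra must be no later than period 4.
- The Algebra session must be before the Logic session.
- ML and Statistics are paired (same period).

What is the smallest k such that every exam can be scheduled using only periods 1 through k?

2 periods

The precedence chain requires at least 2 distinct periods.
2 works (last occupied period: period 2): for example Statistics in period 2; ML in period 2; Physics in period 1; Logic in period 2; Algebra in period 1.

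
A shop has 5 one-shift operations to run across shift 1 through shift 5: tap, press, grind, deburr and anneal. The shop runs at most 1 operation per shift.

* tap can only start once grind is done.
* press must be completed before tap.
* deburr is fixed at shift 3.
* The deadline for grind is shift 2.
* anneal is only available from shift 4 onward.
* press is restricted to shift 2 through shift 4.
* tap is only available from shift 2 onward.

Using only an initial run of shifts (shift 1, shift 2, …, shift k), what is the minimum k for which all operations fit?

5 shifts

The precedence chain requires at least 2 distinct shifts.
With at most 1 per shift and 5 operations, at least 5 shifts are needed.
anneal can't be placed before shift 4, so the schedule must run through at least shift 4.
5 works (last occupied shift: shift 5): for example tap in shift 5; anneal in shift 4; deburr in shift 3; grind in shift 1; press in shift 2.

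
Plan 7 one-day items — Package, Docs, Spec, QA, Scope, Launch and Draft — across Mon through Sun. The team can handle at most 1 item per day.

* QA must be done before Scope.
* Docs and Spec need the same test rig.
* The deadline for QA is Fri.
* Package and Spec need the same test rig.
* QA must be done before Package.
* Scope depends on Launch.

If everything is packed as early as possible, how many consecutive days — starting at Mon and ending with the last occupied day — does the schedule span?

7 days

The precedence chain requires at least 2 distinct days.
With at most 1 per day and 7 work items, at least 7 days are needed.
7 works (last occupied day: Sun): for example QA -> Mon, Draft -> Sun, Docs -> Fri, Spec -> Sat, Launch -> Tue, Scope -> Wed, Package -> Thu.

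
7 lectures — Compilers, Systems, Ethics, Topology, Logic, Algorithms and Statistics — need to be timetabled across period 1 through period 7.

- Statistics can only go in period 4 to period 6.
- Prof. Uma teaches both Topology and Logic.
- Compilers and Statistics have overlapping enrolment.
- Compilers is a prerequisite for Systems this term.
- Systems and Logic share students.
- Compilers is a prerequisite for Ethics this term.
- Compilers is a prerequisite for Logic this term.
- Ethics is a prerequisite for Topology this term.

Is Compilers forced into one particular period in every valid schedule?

Compilers can be period 1 (e.g. Topology in period 3; Compilers in period 1; Statistics in period 4; Logic in period 4; Algorithms in period 1; Ethics in period 2; Systems in period 2) or period 2 (e.g. Algorithms=period 1; Systems=period 3; Ethics=period 3; Topology=period 4; Statistics=period 4; Compilers=period 2; Logic=period 5).

No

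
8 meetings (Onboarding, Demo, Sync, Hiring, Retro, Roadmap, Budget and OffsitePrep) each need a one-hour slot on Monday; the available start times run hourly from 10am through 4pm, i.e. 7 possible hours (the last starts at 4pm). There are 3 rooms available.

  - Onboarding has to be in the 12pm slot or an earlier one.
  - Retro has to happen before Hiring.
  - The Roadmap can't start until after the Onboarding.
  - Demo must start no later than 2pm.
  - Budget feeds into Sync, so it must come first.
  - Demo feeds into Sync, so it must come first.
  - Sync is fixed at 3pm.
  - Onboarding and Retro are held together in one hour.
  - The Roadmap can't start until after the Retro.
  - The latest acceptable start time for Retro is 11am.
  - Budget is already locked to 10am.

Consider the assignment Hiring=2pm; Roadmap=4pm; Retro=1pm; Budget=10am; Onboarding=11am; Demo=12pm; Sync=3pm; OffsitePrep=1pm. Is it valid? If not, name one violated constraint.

There are 3 rooms available — holds.
The latest acceptable start time for Retro is 11am — violated.
Sync is fixed at 3pm — holds.
Demo feeds into Sync, so it must come first — holds.
Onboarding has to be in the 12pm slot or an earlier one — holds.
The Roadmap can't start until after the Onboarding — holds.
The Roadmap can't start until after the Retro — holds.
Retro has to happen before Hiring — holds.
Onboarding and Retro are held together in one hour — violated.
Demo must start no later than 2pm — holds.
Budget feeds into Sync, so it must come first — holds.
Budget is already locked to 10am — holds.

No. The latest acceptable start time for Retro is 11am is not satisfied.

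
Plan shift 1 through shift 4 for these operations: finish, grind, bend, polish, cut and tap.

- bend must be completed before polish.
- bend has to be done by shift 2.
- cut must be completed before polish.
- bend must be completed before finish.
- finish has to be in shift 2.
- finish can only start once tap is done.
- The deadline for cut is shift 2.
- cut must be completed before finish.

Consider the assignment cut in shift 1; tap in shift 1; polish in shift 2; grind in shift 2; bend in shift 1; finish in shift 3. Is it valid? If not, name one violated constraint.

bend has to be done by shift 2 — holds.
cut must be completed before polish — holds.
finish has to be in shift 2 — violated.
cut must be completed before finish — holds.
finish can only start once tap is done — holds.
bend must be completed before polish — holds.
The deadline for cut is shift 2 — holds.
bend must be completed before finish — holds.

No. finish has to be in shift 2 is not satisfied.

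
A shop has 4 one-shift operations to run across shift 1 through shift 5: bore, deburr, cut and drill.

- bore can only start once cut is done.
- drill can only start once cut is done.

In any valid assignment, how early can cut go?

shift 1

Downstream work caps cut at shift 4.
cut at shift 1 is achievable: deburr -> shift 1; bore -> shift 2; drill -> shift 2; cut -> shift 1.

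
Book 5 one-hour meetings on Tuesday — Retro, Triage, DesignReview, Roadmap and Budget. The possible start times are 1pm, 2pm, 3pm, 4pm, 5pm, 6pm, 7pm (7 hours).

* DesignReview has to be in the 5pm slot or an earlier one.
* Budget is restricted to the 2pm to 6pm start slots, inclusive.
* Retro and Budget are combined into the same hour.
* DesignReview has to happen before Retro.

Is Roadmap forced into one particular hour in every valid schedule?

Roadmap can be 1pm (e.g. Budget in 2pm; DesignReview in 1pm; Triage in 1pm; Roadmap in 1pm; Retro in 2pm) or 2pm (e.g. Roadmap -> 2pm, Budget -> 2pm, DesignReview -> 1pm, Triage -> 1pm, Retro -> 2pm).

No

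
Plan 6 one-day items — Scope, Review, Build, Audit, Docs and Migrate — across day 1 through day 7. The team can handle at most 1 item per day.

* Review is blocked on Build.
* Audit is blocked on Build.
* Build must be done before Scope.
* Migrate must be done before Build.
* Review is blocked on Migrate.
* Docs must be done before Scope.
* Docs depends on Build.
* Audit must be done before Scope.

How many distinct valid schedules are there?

56

Splitting on Scope: it can be day 5 (4), day 6 (16), day 7 (36). Listing each branch's schedules as (Review, Build, Audit, Docs, Migrate) by day number:
Scope=day 5: (6,2,3,4,1) (6,2,4,3,1) (7,2,3,4,1) (7,2,4,3,1) — 4.
Scope=day 6: (3,2,4,5,1) (3,2,5,4,1) (4,2,3,5,1) (4,2,5,3,1) (5,2,3,4,1) (5,2,4,3,1) (7,2,3,4,1) (7,2,3,5,1) (7,2,4,3,1) (7,2,4,5,1) (7,2,5,3,1) (7,2,5,4,1) (7,3,4,5,1) (7,3,4,5,2) (7,3,5,4,1) (7,3,5,4,2) — 16.
Scope=day 7: (3,2,4,5,1) (3,2,4,6,1) (3,2,5,4,1) (3,2,5,6,1) (3,2,6,4,1) (3,2,6,5,1) (4,2,3,5,1) (4,2,3,6,1) (4,2,5,3,1) (4,2,5,6,1) (4,2,6,3,1) (4,2,6,5,1) (4,3,5,6,1) (4,3,5,6,2) (4,3,6,5,1) (4,3,6,5,2) (5,2,3,4,1) (5,2,3,6,1) (5,2,4,3,1) (5,2,4,6,1) (5,2,6,3,1) (5,2,6,4,1) (5,3,4,6,1) (5,3,4,6,2) (5,3,6,4,1) (5,3,6,4,2) (6,2,3,4,1) (6,2,3,5,1) (6,2,4,3,1) (6,2,4,5,1) (6,2,5,3,1) (6,2,5,4,1) (6,3,4,5,1) (6,3,4,5,2) (6,3,5,4,1) (6,3,5,4,2) — 36.
Summing: 4 + 16 + 36 = 56.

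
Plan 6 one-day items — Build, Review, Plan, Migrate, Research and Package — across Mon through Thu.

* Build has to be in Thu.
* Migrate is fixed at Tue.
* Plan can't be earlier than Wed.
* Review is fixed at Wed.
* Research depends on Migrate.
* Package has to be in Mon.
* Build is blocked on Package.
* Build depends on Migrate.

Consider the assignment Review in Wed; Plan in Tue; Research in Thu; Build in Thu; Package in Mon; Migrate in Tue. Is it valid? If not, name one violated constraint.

Migrate is fixed at Tue — holds.
Review is fixed at Wed — holds.
Build has to be in Thu — holds.
Research depends on Migrate — holds.
Plan can't be earlier than Wed — violated.
Package has to be in Mon — holds.
Build depends on Migrate — holds.
Build is blocked on Package — holds.

No — it violates: Plan can't be earlier than Wed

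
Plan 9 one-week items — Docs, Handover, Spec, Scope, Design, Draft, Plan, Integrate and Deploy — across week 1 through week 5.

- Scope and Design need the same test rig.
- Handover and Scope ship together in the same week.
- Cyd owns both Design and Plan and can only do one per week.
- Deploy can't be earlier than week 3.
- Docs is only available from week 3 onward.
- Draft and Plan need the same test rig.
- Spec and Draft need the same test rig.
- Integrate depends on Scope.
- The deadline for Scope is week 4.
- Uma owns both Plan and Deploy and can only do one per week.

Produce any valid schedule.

Draft in week 2, Handover in week 1, Integrate in week 2, Spec in week 1, Scope in week 1, Docs in week 3, Plan in week 1, Design in week 2, Deploy in week 3

Checking: Scope(week 1) before Integrate(week 2); Spec(week 1) != Draft(week 2); Plan(week 1) != Deploy(week 3); Design(week 2) != Plan(week 1); Draft(week 2) != Plan(week 1); Scope(week 1) != Design(week 2); Handover = Scope = week 1; Deploy=week 3 in [week 3,week 5]; Scope=week 1 in [week 1,week 4]; Docs=week 3 in [week 3,week 5].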